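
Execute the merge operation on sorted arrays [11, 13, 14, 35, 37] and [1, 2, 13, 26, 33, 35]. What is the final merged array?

Merging process:

Compare 11 vs 1: take 1 from right. Merged: [1]
Compare 11 vs 2: take 2 from right. Merged: [1, 2]
Compare 11 vs 13: take 11 from left. Merged: [1, 2, 11]
Compare 13 vs 13: take 13 from left. Merged: [1, 2, 11, 13]
Compare 14 vs 13: take 13 from right. Merged: [1, 2, 11, 13, 13]
Compare 14 vs 26: take 14 from left. Merged: [1, 2, 11, 13, 13, 14]
Compare 35 vs 26: take 26 from right. Merged: [1, 2, 11, 13, 13, 14, 26]
Compare 35 vs 33: take 33 from right. Merged: [1, 2, 11, 13, 13, 14, 26, 33]
Compare 35 vs 35: take 35 from left. Merged: [1, 2, 11, 13, 13, 14, 26, 33, 35]
Compare 37 vs 35: take 35 from right. Merged: [1, 2, 11, 13, 13, 14, 26, 33, 35, 35]
Append remaining from left: [37]. Merged: [1, 2, 11, 13, 13, 14, 26, 33, 35, 35, 37]

Final merged array: [1, 2, 11, 13, 13, 14, 26, 33, 35, 35, 37]
Total comparisons: 10

The merged array is [1, 2, 11, 13, 13, 14, 26, 33, 35, 35, 37], requiring 10 comparisons. The merge step runs in O(n) time where n is the total number of elements.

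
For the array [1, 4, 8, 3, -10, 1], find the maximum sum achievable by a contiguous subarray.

Using Kadane's algorithm on [1, 4, 8, 3, -10, 1]:

Scanning through the array:
Position 1 (value 4): max_ending_here = 5, max_so_far = 5
Position 2 (value 8): max_ending_here = 13, max_so_far = 13
Position 3 (value 3): max_ending_here = 16, max_so_far = 16
Position 4 (value -10): max_ending_here = 6, max_so_far = 16
Position 5 (value 1): max_ending_here = 7, max_so_far = 16

Maximum subarray: [1, 4, 8, 3]
Maximum sum: 16

The maximum subarray is [1, 4, 8, 3] with sum 16. This subarray runs from index 0 to index 3.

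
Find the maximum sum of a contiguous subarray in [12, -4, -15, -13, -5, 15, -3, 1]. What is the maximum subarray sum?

Using Kadane's algorithm on [12, -4, -15, -13, -5, 15, -3, 1]:

Scanning through the array:
Position 1 (value -4): max_ending_here = 8, max_so_far = 12
Position 2 (value -15): max_ending_here = -7, max_so_far = 12
Position 3 (value -13): max_ending_here = -13, max_so_far = 12
Position 4 (value -5): max_ending_here = -5, max_so_far = 12
Position 5 (value 15): max_ending_here = 15, max_so_far = 15
Position 6 (value -3): max_ending_here = 12, max_so_far = 15
Position 7 (value 1): max_ending_here = 13, max_so_far = 15

Maximum subarray: [15]
Maximum sum: 15

The maximum subarray is [15] with sum 15. This subarray runs from index 5 to index 5.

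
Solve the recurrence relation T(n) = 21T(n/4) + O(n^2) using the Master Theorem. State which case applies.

Master Theorem for T(n) = 21T(n/4) + O(n^2):

a = 21, b = 4, c = 2
log_b(a) = log_4(21) = 2.1962

Case 1: c = 2 < log_4(21) = 2.1962
T(n) = O(n^(log_4 21))

For T(n) = 21T(n/4) + O(n^2): log_4(21) = 2.1962. This is Case 1 of the Master Theorem (c < log_b(a), work dominated by leaves), giving O(n^(log_4 21)).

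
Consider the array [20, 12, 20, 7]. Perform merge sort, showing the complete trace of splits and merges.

Merge sort trace:

Split: [20, 12, 20, 7] -> [20, 12] and [20, 7]
  Split: [20, 12] -> [20] and [12]
  Merge: [20] + [12] -> [12, 20]
  Split: [20, 7] -> [20] and [7]
  Merge: [20] + [7] -> [7, 20]
Merge: [12, 20] + [7, 20] -> [7, 12, 20, 20]

Final sorted array: [7, 12, 20, 20]

The merge sort proceeds by recursively splitting the array and merging sorted halves.
After all merges, the sorted array is [7, 12, 20, 20].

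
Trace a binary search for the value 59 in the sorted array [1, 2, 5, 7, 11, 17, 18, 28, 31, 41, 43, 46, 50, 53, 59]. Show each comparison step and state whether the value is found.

Binary search for 59 in [1, 2, 5, 7, 11, 17, 18, 28, 31, 41, 43, 46, 50, 53, 59]:

lo=0, hi=14, mid=7, arr[mid]=28 -> 28 < 59, search right half
lo=8, hi=14, mid=11, arr[mid]=46 -> 46 < 59, search right half
lo=12, hi=14, mid=13, arr[mid]=53 -> 53 < 59, search right half
lo=14, hi=14, mid=14, arr[mid]=59 -> Found target at index 14!

Binary search finds 59 at index 14 after 4 comparisons. The search repeatedly halves the search space by comparing with the middle element.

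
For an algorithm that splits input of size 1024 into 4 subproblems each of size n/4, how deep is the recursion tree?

For divide and conquer with division factor 4:

Problem sizes at each level:
Level 0: 1024
Level 1: 256
Level 2: 64
Level 3: 16
Level 4: 4
Level 5: 1

The root is level 0 and the size-1 base case is level 5 (the tree spans levels 0 through 5, i.e. 6 levels counting the root), so the depth is the number of divisions: log_4(1024) = 5

The recursion tree depth is log_4(1024) = 5. At each level, the problem size is divided by 4, so it takes 5 divisions to reduce to a base case of size 1. The algorithm makes 4 recursive calls at each level.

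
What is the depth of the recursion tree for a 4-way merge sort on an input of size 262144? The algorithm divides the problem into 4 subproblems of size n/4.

For divide and conquer with division factor 4:

Problem sizes at each level:
Level 0: 262144
Level 1: 65536
Level 2: 16384
Level 3: 4096
Level 4: 1024
Level 5: 256
Level 6: 64
Level 7: 16
Level 8: 4
Level 9: 1

The root is level 0 and the size-1 base case is level 9 (the tree spans levels 0 through 9, i.e. 10 levels counting the root), so the depth is the number of divisions: log_4(262144) = 9

The recursion tree depth is log_4(262144) = 9. At each level, the problem size is divided by 4, so it takes 9 divisions to reduce to a base case of size 1. The algorithm makes 4 recursive calls at each level.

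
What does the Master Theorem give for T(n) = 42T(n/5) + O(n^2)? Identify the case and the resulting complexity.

Master Theorem for T(n) = 42T(n/5) + O(n^2):

a = 42, b = 5, c = 2
log_b(a) = log_5(42) = 2.3223

Case 1: c = 2 < log_5(42) = 2.3223
T(n) = O(n^(log_5 42))

For T(n) = 42T(n/5) + O(n^2): log_5(42) = 2.3223. This is Case 1 of the Master Theorem (c < log_b(a), work dominated by leaves), giving O(n^(log_5 42)).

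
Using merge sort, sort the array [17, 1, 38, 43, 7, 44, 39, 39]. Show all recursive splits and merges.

Merge sort trace:

Split: [17, 1, 38, 43, 7, 44, 39, 39] -> [17, 1, 38, 43] and [7, 44, 39, 39]
  Split: [17, 1, 38, 43] -> [17, 1] and [38, 43]
    Split: [17, 1] -> [17] and [1]
    Merge: [17] + [1] -> [1, 17]
    Split: [38, 43] -> [38] and [43]
    Merge: [38] + [43] -> [38, 43]
  Merge: [1, 17] + [38, 43] -> [1, 17, 38, 43]
  Split: [7, 44, 39, 39] -> [7, 44] and [39, 39]
    Split: [7, 44] -> [7] and [44]
    Merge: [7] + [44] -> [7, 44]
    Split: [39, 39] -> [39] and [39]
    Merge: [39] + [39] -> [39, 39]
  Merge: [7, 44] + [39, 39] -> [7, 39, 39, 44]
Merge: [1, 17, 38, 43] + [7, 39, 39, 44] -> [1, 7, 17, 38, 39, 39, 43, 44]

Final sorted array: [1, 7, 17, 38, 39, 39, 43, 44]

The merge sort proceeds by recursively splitting the array and merging sorted halves.
After all merges, the sorted array is [1, 7, 17, 38, 39, 39, 43, 44].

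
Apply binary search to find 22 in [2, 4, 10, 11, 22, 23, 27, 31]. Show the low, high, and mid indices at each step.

Binary search for 22 in [2, 4, 10, 11, 22, 23, 27, 31]:

lo=0, hi=7, mid=3, arr[mid]=11 -> 11 < 22, search right half
lo=4, hi=7, mid=5, arr[mid]=23 -> 23 > 22, search left half
lo=4, hi=4, mid=4, arr[mid]=22 -> Found target at index 4!

Binary search finds 22 at index 4 after 3 comparisons. The search repeatedly halves the search space by comparing with the middle element.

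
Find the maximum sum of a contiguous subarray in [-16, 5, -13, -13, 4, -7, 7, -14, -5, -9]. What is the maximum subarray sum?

Using Kadane's algorithm on [-16, 5, -13, -13, 4, -7, 7, -14, -5, -9]:

Scanning through the array:
Position 1 (value 5): max_ending_here = 5, max_so_far = 5
Position 2 (value -13): max_ending_here = -8, max_so_far = 5
Position 3 (value -13): max_ending_here = -13, max_so_far = 5
Position 4 (value 4): max_ending_here = 4, max_so_far = 5
Position 5 (value -7): max_ending_here = -3, max_so_far = 5
Position 6 (value 7): max_ending_here = 7, max_so_far = 7
Position 7 (value -14): max_ending_here = -7, max_so_far = 7
Position 8 (value -5): max_ending_here = -5, max_so_far = 7
Position 9 (value -9): max_ending_here = -9, max_so_far = 7

Maximum subarray: [7]
Maximum sum: 7

The maximum subarray is [7] with sum 7. This subarray runs from index 6 to index 6.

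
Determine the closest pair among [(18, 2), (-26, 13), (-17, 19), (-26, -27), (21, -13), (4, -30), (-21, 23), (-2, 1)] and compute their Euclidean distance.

Computing all pairwise distances among 8 points:

d((18, 2), (-26, 13)) = 45.3542
d((18, 2), (-17, 19)) = 38.9102
d((18, 2), (-26, -27)) = 52.6972
d((18, 2), (21, -13)) = 15.2971
d((18, 2), (4, -30)) = 34.9285
d((18, 2), (-21, 23)) = 44.2945
d((18, 2), (-2, 1)) = 20.025
d((-26, 13), (-17, 19)) = 10.8167
d((-26, 13), (-26, -27)) = 40.0
d((-26, 13), (21, -13)) = 53.7122
d((-26, 13), (4, -30)) = 52.4309
d((-26, 13), (-21, 23)) = 11.1803
d((-26, 13), (-2, 1)) = 26.8328
d((-17, 19), (-26, -27)) = 46.8722
d((-17, 19), (21, -13)) = 49.679
d((-17, 19), (4, -30)) = 53.3104
d((-17, 19), (-21, 23)) = 5.6569 <-- minimum
d((-17, 19), (-2, 1)) = 23.4307
d((-26, -27), (21, -13)) = 49.0408
d((-26, -27), (4, -30)) = 30.1496
d((-26, -27), (-21, 23)) = 50.2494
d((-26, -27), (-2, 1)) = 36.8782
d((21, -13), (4, -30)) = 24.0416
d((21, -13), (-21, 23)) = 55.3173
d((21, -13), (-2, 1)) = 26.9258
d((4, -30), (-21, 23)) = 58.6003
d((4, -30), (-2, 1)) = 31.5753
d((-21, 23), (-2, 1)) = 29.0689

Closest pair: (-17, 19) and (-21, 23) with distance 5.6569

The closest pair is (-17, 19) and (-21, 23) with Euclidean distance 5.6569. For 8 points, brute-force pairwise comparison is shown above. For large n, the divide-and-conquer algorithm (sort by x, recurse on halves, check the dividing strip) achieves O(n log n).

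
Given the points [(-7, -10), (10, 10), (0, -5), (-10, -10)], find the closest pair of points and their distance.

Computing all pairwise distances among 4 points:

d((-7, -10), (10, 10)) = 26.2488
d((-7, -10), (0, -5)) = 8.6023
d((-7, -10), (-10, -10)) = 3.0 <-- minimum
d((10, 10), (0, -5)) = 18.0278
d((10, 10), (-10, -10)) = 28.2843
d((0, -5), (-10, -10)) = 11.1803

Closest pair: (-7, -10) and (-10, -10) with distance 3.0

The closest pair is (-7, -10) and (-10, -10) with Euclidean distance 3.0. For 4 points, brute-force pairwise comparison is shown above. For large n, the divide-and-conquer algorithm (sort by x, recurse on halves, check the dividing strip) achieves O(n log n).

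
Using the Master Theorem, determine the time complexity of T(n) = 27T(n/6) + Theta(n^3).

Master Theorem for T(n) = 27T(n/6) + O(n^3):

a = 27, b = 6, c = 3
log_b(a) = log_6(27) = 1.8394

Case 3: c = 3 > log_6(27) = 1.8394
T(n) = O(n^3) = O(n^3)

For T(n) = 27T(n/6) + O(n^3): log_6(27) = 1.8394. This is Case 3 of the Master Theorem (c > log_b(a), work dominated by root), giving O(n^3).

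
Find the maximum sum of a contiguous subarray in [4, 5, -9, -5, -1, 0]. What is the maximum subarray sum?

Using Kadane's algorithm on [4, 5, -9, -5, -1, 0]:

Scanning through the array:
Position 1 (value 5): max_ending_here = 9, max_so_far = 9
Position 2 (value -9): max_ending_here = 0, max_so_far = 9
Position 3 (value -5): max_ending_here = -5, max_so_far = 9
Position 4 (value -1): max_ending_here = -1, max_so_far = 9
Position 5 (value 0): max_ending_here = 0, max_so_far = 9

Maximum subarray: [4, 5]
Maximum sum: 9

The maximum subarray is [4, 5] with sum 9. This subarray runs from index 0 to index 1.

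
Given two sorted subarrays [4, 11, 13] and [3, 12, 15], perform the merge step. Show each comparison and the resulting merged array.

Merging process:

Compare 4 vs 3: take 3 from right. Merged: [3]
Compare 4 vs 12: take 4 from left. Merged: [3, 4]
Compare 11 vs 12: take 11 from left. Merged: [3, 4, 11]
Compare 13 vs 12: take 12 from right. Merged: [3, 4, 11, 12]
Compare 13 vs 15: take 13 from left. Merged: [3, 4, 11, 12, 13]
Append remaining from right: [15]. Merged: [3, 4, 11, 12, 13, 15]

Final merged array: [3, 4, 11, 12, 13, 15]
Total comparisons: 5

The merged array is [3, 4, 11, 12, 13, 15], requiring 5 comparisons. The merge step runs in O(n) time where n is the total number of elements.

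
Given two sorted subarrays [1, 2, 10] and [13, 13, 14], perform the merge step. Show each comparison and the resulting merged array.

Merging process:

Compare 1 vs 13: take 1 from left. Merged: [1]
Compare 2 vs 13: take 2 from left. Merged: [1, 2]
Compare 10 vs 13: take 10 from left. Merged: [1, 2, 10]
Append remaining from right: [13, 13, 14]. Merged: [1, 2, 10, 13, 13, 14]

Final merged array: [1, 2, 10, 13, 13, 14]
Total comparisons: 3

The merged array is [1, 2, 10, 13, 13, 14], requiring 3 comparisons. The merge step runs in O(n) time where n is the total number of elements.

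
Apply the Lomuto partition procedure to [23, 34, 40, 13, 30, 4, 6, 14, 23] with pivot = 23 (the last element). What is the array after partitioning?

Lomuto partition with pivot = 23:

Initial array: [23, 34, 40, 13, 30, 4, 6, 14, 23]

arr[0]=23 <= 23: swap with position 0, array becomes [23, 34, 40, 13, 30, 4, 6, 14, 23]
arr[1]=34 > 23: no swap
arr[2]=40 > 23: no swap
arr[3]=13 <= 23: swap with position 1, array becomes [23, 13, 40, 34, 30, 4, 6, 14, 23]
arr[4]=30 > 23: no swap
arr[5]=4 <= 23: swap with position 2, array becomes [23, 13, 4, 34, 30, 40, 6, 14, 23]
arr[6]=6 <= 23: swap with position 3, array becomes [23, 13, 4, 6, 30, 40, 34, 14, 23]
arr[7]=14 <= 23: swap with position 4, array becomes [23, 13, 4, 6, 14, 40, 34, 30, 23]

Place pivot at position 5: [23, 13, 4, 6, 14, 23, 34, 30, 40]
Pivot position: 5

After partitioning with pivot 23, the array becomes [23, 13, 4, 6, 14, 23, 34, 30, 40]. The pivot is placed at index 5. All elements to the left of the pivot are <= 23, and all elements to the right are > 23.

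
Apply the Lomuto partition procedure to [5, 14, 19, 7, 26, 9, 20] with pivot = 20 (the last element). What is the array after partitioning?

Lomuto partition with pivot = 20:

Initial array: [5, 14, 19, 7, 26, 9, 20]

arr[0]=5 <= 20: swap with position 0, array becomes [5, 14, 19, 7, 26, 9, 20]
arr[1]=14 <= 20: swap with position 1, array becomes [5, 14, 19, 7, 26, 9, 20]
arr[2]=19 <= 20: swap with position 2, array becomes [5, 14, 19, 7, 26, 9, 20]
arr[3]=7 <= 20: swap with position 3, array becomes [5, 14, 19, 7, 26, 9, 20]
arr[4]=26 > 20: no swap
arr[5]=9 <= 20: swap with position 4, array becomes [5, 14, 19, 7, 9, 26, 20]

Place pivot at position 5: [5, 14, 19, 7, 9, 20, 26]
Pivot position: 5

After partitioning with pivot 20, the array becomes [5, 14, 19, 7, 9, 20, 26]. The pivot is placed at index 5. All elements to the left of the pivot are <= 20, and all elements to the right are > 20.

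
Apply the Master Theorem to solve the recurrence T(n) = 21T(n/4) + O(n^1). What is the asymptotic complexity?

Master Theorem for T(n) = 21T(n/4) + O(n^1):

a = 21, b = 4, c = 1
log_b(a) = log_4(21) = 2.1962

Case 1: c = 1 < log_4(21) = 2.1962
T(n) = O(n^(log_4 21))

For T(n) = 21T(n/4) + O(n^1): log_4(21) = 2.1962. This is Case 1 of the Master Theorem (c < log_b(a), work dominated by leaves), giving O(n^(log_4 21)).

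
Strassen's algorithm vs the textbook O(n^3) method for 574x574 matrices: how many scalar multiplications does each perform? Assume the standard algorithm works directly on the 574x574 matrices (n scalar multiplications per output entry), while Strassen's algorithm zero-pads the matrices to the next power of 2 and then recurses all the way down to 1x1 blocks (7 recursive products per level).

Matrix multiplication for 574x574 matrices:

Strassen's algorithm requires power-of-2 dimensions. Pad 574x574 to 1024x1024 (next power of 2).

Standard algorithm: 574^3 = 189119224 multiplications
Strassen's algorithm: 7^(log2(1024)) = 7^10 = 282475249 multiplications
Difference: 189119224 - 282475249 = -93356025 (Strassen uses MORE here due to padding overhead — for small or just-over-power-of-2 n, padding can outweigh the per-level savings)

Standard: 189119224 multiplications (574^3). Strassen: 282475249 multiplications (7^10, after padding to 1024x1024). Strassen reduces 8 recursive multiplications to 7 at each level.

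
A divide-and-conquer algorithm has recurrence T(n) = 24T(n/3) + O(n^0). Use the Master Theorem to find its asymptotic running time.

Master Theorem for T(n) = 24T(n/3) + O(n^0):

a = 24, b = 3, c = 0
log_b(a) = log_3(24) = 2.8928

Case 1: c = 0 < log_3(24) = 2.8928
T(n) = O(n^(log_3 24))

For T(n) = 24T(n/3) + O(n^0): log_3(24) = 2.8928. This is Case 1 of the Master Theorem (c < log_b(a), work dominated by leaves), giving O(n^(log_3 24)).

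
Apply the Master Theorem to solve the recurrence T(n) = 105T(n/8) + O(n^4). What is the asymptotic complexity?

Master Theorem for T(n) = 105T(n/8) + O(n^4):

a = 105, b = 8, c = 4
log_b(a) = log_8(105) = 2.2381

Case 3: c = 4 > log_8(105) = 2.2381
T(n) = O(n^4) = O(n^4)

For T(n) = 105T(n/8) + O(n^4): log_8(105) = 2.2381. This is Case 3 of the Master Theorem (c > log_b(a), work dominated by root), giving O(n^4).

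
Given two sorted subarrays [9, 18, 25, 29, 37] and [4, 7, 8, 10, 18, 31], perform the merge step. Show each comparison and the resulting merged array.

Merging process:

Compare 9 vs 4: take 4 from right. Merged: [4]
Compare 9 vs 7: take 7 from right. Merged: [4, 7]
Compare 9 vs 8: take 8 from right. Merged: [4, 7, 8]
Compare 9 vs 10: take 9 from left. Merged: [4, 7, 8, 9]
Compare 18 vs 10: take 10 from right. Merged: [4, 7, 8, 9, 10]
Compare 18 vs 18: take 18 from left. Merged: [4, 7, 8, 9, 10, 18]
Compare 25 vs 18: take 18 from right. Merged: [4, 7, 8, 9, 10, 18, 18]
Compare 25 vs 31: take 25 from left. Merged: [4, 7, 8, 9, 10, 18, 18, 25]
Compare 29 vs 31: take 29 from left. Merged: [4, 7, 8, 9, 10, 18, 18, 25, 29]
Compare 37 vs 31: take 31 from right. Merged: [4, 7, 8, 9, 10, 18, 18, 25, 29, 31]
Append remaining from left: [37]. Merged: [4, 7, 8, 9, 10, 18, 18, 25, 29, 31, 37]

Final merged array: [4, 7, 8, 9, 10, 18, 18, 25, 29, 31, 37]
Total comparisons: 10

The merged array is [4, 7, 8, 9, 10, 18, 18, 25, 29, 31, 37], requiring 10 comparisons. The merge step runs in O(n) time where n is the total number of elements.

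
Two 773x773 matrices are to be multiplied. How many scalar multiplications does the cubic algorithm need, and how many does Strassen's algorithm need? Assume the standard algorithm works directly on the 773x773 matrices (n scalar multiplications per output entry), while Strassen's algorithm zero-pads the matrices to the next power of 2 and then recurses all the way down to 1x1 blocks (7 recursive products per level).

Matrix multiplication for 773x773 matrices:

Strassen's algorithm requires power-of-2 dimensions. Pad 773x773 to 1024x1024 (next power of 2).

Standard algorithm: 773^3 = 461889917 multiplications
Strassen's algorithm: 7^(log2(1024)) = 7^10 = 282475249 multiplications
Savings: 461889917 - 282475249 = 179414668 multiplications

Standard: 461889917 multiplications (773^3). Strassen: 282475249 multiplications (7^10, after padding to 1024x1024). Strassen reduces 8 recursive multiplications to 7 at each level.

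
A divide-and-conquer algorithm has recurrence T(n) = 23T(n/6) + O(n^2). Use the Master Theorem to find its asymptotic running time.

Master Theorem for T(n) = 23T(n/6) + O(n^2):

a = 23, b = 6, c = 2
log_b(a) = log_6(23) = 1.7500

Case 3: c = 2 > log_6(23) = 1.7500
T(n) = O(n^2) = O(n^2)

For T(n) = 23T(n/6) + O(n^2): log_6(23) = 1.7500. This is Case 3 of the Master Theorem (c > log_b(a), work dominated by root), giving O(n^2).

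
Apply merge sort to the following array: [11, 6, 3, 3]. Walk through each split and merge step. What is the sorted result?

Merge sort trace:

Split: [11, 6, 3, 3] -> [11, 6] and [3, 3]
  Split: [11, 6] -> [11] and [6]
  Merge: [11] + [6] -> [6, 11]
  Split: [3, 3] -> [3] and [3]
  Merge: [3] + [3] -> [3, 3]
Merge: [6, 11] + [3, 3] -> [3, 3, 6, 11]

Final sorted array: [3, 3, 6, 11]

The merge sort proceeds by recursively splitting the array and merging sorted halves.
After all merges, the sorted array is [3, 3, 6, 11].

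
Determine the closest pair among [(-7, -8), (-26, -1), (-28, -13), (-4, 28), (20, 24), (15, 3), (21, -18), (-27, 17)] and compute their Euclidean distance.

Computing all pairwise distances among 8 points:

d((-7, -8), (-26, -1)) = 20.2485
d((-7, -8), (-28, -13)) = 21.587
d((-7, -8), (-4, 28)) = 36.1248
d((-7, -8), (20, 24)) = 41.8688
d((-7, -8), (15, 3)) = 24.5967
d((-7, -8), (21, -18)) = 29.7321
d((-7, -8), (-27, 17)) = 32.0156
d((-26, -1), (-28, -13)) = 12.1655 <-- minimum
d((-26, -1), (-4, 28)) = 36.4005
d((-26, -1), (20, 24)) = 52.3546
d((-26, -1), (15, 3)) = 41.1947
d((-26, -1), (21, -18)) = 49.98
d((-26, -1), (-27, 17)) = 18.0278
d((-28, -13), (-4, 28)) = 47.5079
d((-28, -13), (20, 24)) = 60.6053
d((-28, -13), (15, 3)) = 45.8803
d((-28, -13), (21, -18)) = 49.2544
d((-28, -13), (-27, 17)) = 30.0167
d((-4, 28), (20, 24)) = 24.3311
d((-4, 28), (15, 3)) = 31.4006
d((-4, 28), (21, -18)) = 52.3546
d((-4, 28), (-27, 17)) = 25.4951
d((20, 24), (15, 3)) = 21.587
d((20, 24), (21, -18)) = 42.0119
d((20, 24), (-27, 17)) = 47.5184
d((15, 3), (21, -18)) = 21.8403
d((15, 3), (-27, 17)) = 44.2719
d((21, -18), (-27, 17)) = 59.4054

Closest pair: (-26, -1) and (-28, -13) with distance 12.1655

The closest pair is (-26, -1) and (-28, -13) with Euclidean distance 12.1655. For 8 points, brute-force pairwise comparison is shown above. For large n, the divide-and-conquer algorithm (sort by x, recurse on halves, check the dividing strip) achieves O(n log n).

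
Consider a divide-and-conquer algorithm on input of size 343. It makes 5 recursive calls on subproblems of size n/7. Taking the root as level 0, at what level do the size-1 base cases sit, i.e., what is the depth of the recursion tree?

For divide and conquer with division factor 7:

Problem sizes at each level:
Level 0: 343
Level 1: 49
Level 2: 7
Level 3: 1

The root is level 0 and the size-1 base case is level 3 (the tree spans levels 0 through 3, i.e. 4 levels counting the root), so the depth is the number of divisions: log_7(343) = 3

The recursion tree depth is log_7(343) = 3. At each level, the problem size is divided by 7, so it takes 3 divisions to reduce to a base case of size 1. The algorithm makes 5 recursive calls at each level.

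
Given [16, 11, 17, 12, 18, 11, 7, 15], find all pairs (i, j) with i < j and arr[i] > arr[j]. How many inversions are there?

Finding inversions in [16, 11, 17, 12, 18, 11, 7, 15]:

(0, 1): arr[0]=16 > arr[1]=11
(0, 3): arr[0]=16 > arr[3]=12
(0, 5): arr[0]=16 > arr[5]=11
(0, 6): arr[0]=16 > arr[6]=7
(0, 7): arr[0]=16 > arr[7]=15
(1, 6): arr[1]=11 > arr[6]=7
(2, 3): arr[2]=17 > arr[3]=12
(2, 5): arr[2]=17 > arr[5]=11
(2, 6): arr[2]=17 > arr[6]=7
(2, 7): arr[2]=17 > arr[7]=15
(3, 5): arr[3]=12 > arr[5]=11
(3, 6): arr[3]=12 > arr[6]=7
(4, 5): arr[4]=18 > arr[5]=11
(4, 6): arr[4]=18 > arr[6]=7
(4, 7): arr[4]=18 > arr[7]=15
(5, 6): arr[5]=11 > arr[6]=7

Total inversions: 16

The array has 16 inversion(s): (0,1), (0,3), (0,5), (0,6), (0,7), (1,6), (2,3), (2,5), (2,6), (2,7), (3,5), (3,6), (4,5), (4,6), (4,7), (5,6). Each pair (i,j) satisfies i < j and arr[i] > arr[j].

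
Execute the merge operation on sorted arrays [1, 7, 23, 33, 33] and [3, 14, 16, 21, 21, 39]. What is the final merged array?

Merging process:

Compare 1 vs 3: take 1 from left. Merged: [1]
Compare 7 vs 3: take 3 from right. Merged: [1, 3]
Compare 7 vs 14: take 7 from left. Merged: [1, 3, 7]
Compare 23 vs 14: take 14 from right. Merged: [1, 3, 7, 14]
Compare 23 vs 16: take 16 from right. Merged: [1, 3, 7, 14, 16]
Compare 23 vs 21: take 21 from right. Merged: [1, 3, 7, 14, 16, 21]
Compare 23 vs 21: take 21 from right. Merged: [1, 3, 7, 14, 16, 21, 21]
Compare 23 vs 39: take 23 from left. Merged: [1, 3, 7, 14, 16, 21, 21, 23]
Compare 33 vs 39: take 33 from left. Merged: [1, 3, 7, 14, 16, 21, 21, 23, 33]
Compare 33 vs 39: take 33 from left. Merged: [1, 3, 7, 14, 16, 21, 21, 23, 33, 33]
Append remaining from right: [39]. Merged: [1, 3, 7, 14, 16, 21, 21, 23, 33, 33, 39]

Final merged array: [1, 3, 7, 14, 16, 21, 21, 23, 33, 33, 39]
Total comparisons: 10

The merged array is [1, 3, 7, 14, 16, 21, 21, 23, 33, 33, 39], requiring 10 comparisons. The merge step runs in O(n) time where n is the total number of elements.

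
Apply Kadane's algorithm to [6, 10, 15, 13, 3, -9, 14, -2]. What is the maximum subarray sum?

Using Kadane's algorithm on [6, 10, 15, 13, 3, -9, 14, -2]:

Scanning through the array:
Position 1 (value 10): max_ending_here = 16, max_so_far = 16
Position 2 (value 15): max_ending_here = 31, max_so_far = 31
Position 3 (value 13): max_ending_here = 44, max_so_far = 44
Position 4 (value 3): max_ending_here = 47, max_so_far = 47
Position 5 (value -9): max_ending_here = 38, max_so_far = 47
Position 6 (value 14): max_ending_here = 52, max_so_far = 52
Position 7 (value -2): max_ending_here = 50, max_so_far = 52

Maximum subarray: [6, 10, 15, 13, 3, -9, 14]
Maximum sum: 52

The maximum subarray is [6, 10, 15, 13, 3, -9, 14] with sum 52. This subarray runs from index 0 to index 6.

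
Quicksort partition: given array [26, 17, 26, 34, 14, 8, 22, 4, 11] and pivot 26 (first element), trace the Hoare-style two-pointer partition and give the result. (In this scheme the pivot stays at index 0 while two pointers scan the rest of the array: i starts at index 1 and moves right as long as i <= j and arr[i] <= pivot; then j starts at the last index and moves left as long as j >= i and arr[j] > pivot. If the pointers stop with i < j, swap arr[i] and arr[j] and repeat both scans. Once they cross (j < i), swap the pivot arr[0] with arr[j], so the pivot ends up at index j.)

Hoare-style two-pointer partition with pivot = 26:

Initial array: [26, 17, 26, 34, 14, 8, 22, 4, 11]

Pointers start at i = 1, j = 8.
i stops at index 3 (arr[3]=34 > 26), j stops at index 8 (arr[8]=11 <= 26): swap arr[3] and arr[8], array becomes [26, 17, 26, 11, 14, 8, 22, 4, 34]
i ends at 8, j ends at 7: the pointers have crossed (j < i), so scanning stops.

Swap pivot arr[0] with arr[7] to place pivot at position 7: [4, 17, 26, 11, 14, 8, 22, 26, 34]
Pivot position: 7

After partitioning with pivot 26, the array becomes [4, 17, 26, 11, 14, 8, 22, 26, 34]. The pivot is placed at index 7. All elements to the left of the pivot are <= 26, and all elements to the right are > 26.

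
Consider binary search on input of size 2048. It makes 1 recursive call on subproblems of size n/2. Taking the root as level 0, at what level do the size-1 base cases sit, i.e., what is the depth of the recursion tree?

For divide and conquer with division factor 2:

Problem sizes at each level:
Level 0: 2048
Level 1: 1024
Level 2: 512
Level 3: 256
Level 4: 128
Level 5: 64
Level 6: 32
Level 7: 16
Level 8: 8
Level 9: 4
Level 10: 2
Level 11: 1

The root is level 0 and the size-1 base case is level 11 (the tree spans levels 0 through 11, i.e. 12 levels counting the root), so the depth is the number of divisions: log_2(2048) = 11

The recursion tree depth is log_2(2048) = 11. At each level, the problem size is divided by 2, so it takes 11 divisions to reduce to a base case of size 1. The algorithm makes 1 recursive call at each level.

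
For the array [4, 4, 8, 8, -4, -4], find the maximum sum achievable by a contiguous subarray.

Using Kadane's algorithm on [4, 4, 8, 8, -4, -4]:

Scanning through the array:
Position 1 (value 4): max_ending_here = 8, max_so_far = 8
Position 2 (value 8): max_ending_here = 16, max_so_far = 16
Position 3 (value 8): max_ending_here = 24, max_so_far = 24
Position 4 (value -4): max_ending_here = 20, max_so_far = 24
Position 5 (value -4): max_ending_here = 16, max_so_far = 24

Maximum subarray: [4, 4, 8, 8]
Maximum sum: 24

The maximum subarray is [4, 4, 8, 8] with sum 24. This subarray runs from index 0 to index 3.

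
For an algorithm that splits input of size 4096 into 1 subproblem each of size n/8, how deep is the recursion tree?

For divide and conquer with division factor 8:

Problem sizes at each level:
Level 0: 4096
Level 1: 512
Level 2: 64
Level 3: 8
Level 4: 1

The root is level 0 and the size-1 base case is level 4 (the tree spans levels 0 through 4, i.e. 5 levels counting the root), so the depth is the number of divisions: log_8(4096) = 4

The recursion tree depth is log_8(4096) = 4. At each level, the problem size is divided by 8, so it takes 4 divisions to reduce to a base case of size 1. The algorithm makes 1 recursive call at each level.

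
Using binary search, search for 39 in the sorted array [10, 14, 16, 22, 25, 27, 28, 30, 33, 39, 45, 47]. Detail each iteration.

Binary search for 39 in [10, 14, 16, 22, 25, 27, 28, 30, 33, 39, 45, 47]:

lo=0, hi=11, mid=5, arr[mid]=27 -> 27 < 39, search right half
lo=6, hi=11, mid=8, arr[mid]=33 -> 33 < 39, search right half
lo=9, hi=11, mid=10, arr[mid]=45 -> 45 > 39, search left half
lo=9, hi=9, mid=9, arr[mid]=39 -> Found target at index 9!

Binary search finds 39 at index 9 after 4 comparisons. The search repeatedly halves the search space by comparing with the middle element.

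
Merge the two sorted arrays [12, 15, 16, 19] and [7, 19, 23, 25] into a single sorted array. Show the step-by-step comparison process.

Merging process:

Compare 12 vs 7: take 7 from right. Merged: [7]
Compare 12 vs 19: take 12 from left. Merged: [7, 12]
Compare 15 vs 19: take 15 from left. Merged: [7, 12, 15]
Compare 16 vs 19: take 16 from left. Merged: [7, 12, 15, 16]
Compare 19 vs 19: take 19 from left. Merged: [7, 12, 15, 16, 19]
Append remaining from right: [19, 23, 25]. Merged: [7, 12, 15, 16, 19, 19, 23, 25]

Final merged array: [7, 12, 15, 16, 19, 19, 23, 25]
Total comparisons: 5

The merged array is [7, 12, 15, 16, 19, 19, 23, 25], requiring 5 comparisons. The merge step runs in O(n) time where n is the total number of elements.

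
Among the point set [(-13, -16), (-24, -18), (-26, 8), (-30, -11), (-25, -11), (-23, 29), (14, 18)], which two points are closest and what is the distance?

Computing all pairwise distances among 7 points:

d((-13, -16), (-24, -18)) = 11.1803
d((-13, -16), (-26, 8)) = 27.2947
d((-13, -16), (-30, -11)) = 17.72
d((-13, -16), (-25, -11)) = 13.0
d((-13, -16), (-23, 29)) = 46.0977
d((-13, -16), (14, 18)) = 43.4166
d((-24, -18), (-26, 8)) = 26.0768
d((-24, -18), (-30, -11)) = 9.2195
d((-24, -18), (-25, -11)) = 7.0711
d((-24, -18), (-23, 29)) = 47.0106
d((-24, -18), (14, 18)) = 52.345
d((-26, 8), (-30, -11)) = 19.4165
d((-26, 8), (-25, -11)) = 19.0263
d((-26, 8), (-23, 29)) = 21.2132
d((-26, 8), (14, 18)) = 41.2311
d((-30, -11), (-25, -11)) = 5.0 <-- minimum
d((-30, -11), (-23, 29)) = 40.6079
d((-30, -11), (14, 18)) = 52.6972
d((-25, -11), (-23, 29)) = 40.05
d((-25, -11), (14, 18)) = 48.6004
d((-23, 29), (14, 18)) = 38.6005

Closest pair: (-30, -11) and (-25, -11) with distance 5.0

The closest pair is (-30, -11) and (-25, -11) with Euclidean distance 5.0. For 7 points, brute-force pairwise comparison is shown above. For large n, the divide-and-conquer algorithm (sort by x, recurse on halves, check the dividing strip) achieves O(n log n).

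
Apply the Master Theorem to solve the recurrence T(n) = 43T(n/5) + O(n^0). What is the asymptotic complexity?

Master Theorem for T(n) = 43T(n/5) + O(n^0):

a = 43, b = 5, c = 0
log_b(a) = log_5(43) = 2.3370

Case 1: c = 0 < log_5(43) = 2.3370
T(n) = O(n^(log_5 43))

For T(n) = 43T(n/5) + O(n^0): log_5(43) = 2.3370. This is Case 1 of the Master Theorem (c < log_b(a), work dominated by leaves), giving O(n^(log_5 43)).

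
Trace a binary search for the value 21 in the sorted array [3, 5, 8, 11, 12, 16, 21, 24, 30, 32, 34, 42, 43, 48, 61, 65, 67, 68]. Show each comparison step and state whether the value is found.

Binary search for 21 in [3, 5, 8, 11, 12, 16, 21, 24, 30, 32, 34, 42, 43, 48, 61, 65, 67, 68]:

lo=0, hi=17, mid=8, arr[mid]=30 -> 30 > 21, search left half
lo=0, hi=7, mid=3, arr[mid]=11 -> 11 < 21, search right half
lo=4, hi=7, mid=5, arr[mid]=16 -> 16 < 21, search right half
lo=6, hi=7, mid=6, arr[mid]=21 -> Found target at index 6!

Binary search finds 21 at index 6 after 4 comparisons. The search repeatedly halves the search space by comparing with the middle element.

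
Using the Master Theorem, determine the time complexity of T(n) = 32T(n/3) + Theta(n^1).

Master Theorem for T(n) = 32T(n/3) + O(n^1):

a = 32, b = 3, c = 1
log_b(a) = log_3(32) = 3.1546

Case 1: c = 1 < log_3(32) = 3.1546
T(n) = O(n^(log_3 32))

For T(n) = 32T(n/3) + O(n^1): log_3(32) = 3.1546. This is Case 1 of the Master Theorem (c < log_b(a), work dominated by leaves), giving O(n^(log_3 32)).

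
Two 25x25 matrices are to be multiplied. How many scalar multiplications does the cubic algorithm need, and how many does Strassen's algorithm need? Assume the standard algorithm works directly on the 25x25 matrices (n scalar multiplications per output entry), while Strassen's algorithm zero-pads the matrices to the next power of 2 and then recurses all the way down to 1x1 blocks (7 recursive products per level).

Matrix multiplication for 25x25 matrices:

Strassen's algorithm requires power-of-2 dimensions. Pad 25x25 to 32x32 (next power of 2).

Standard algorithm: 25^3 = 15625 multiplications
Strassen's algorithm: 7^(log2(32)) = 7^5 = 16807 multiplications
Difference: 15625 - 16807 = -1182 (Strassen uses MORE here due to padding overhead — for small or just-over-power-of-2 n, padding can outweigh the per-level savings)

Standard: 15625 multiplications (25^3). Strassen: 16807 multiplications (7^5, after padding to 32x32). Strassen reduces 8 recursive multiplications to 7 at each level.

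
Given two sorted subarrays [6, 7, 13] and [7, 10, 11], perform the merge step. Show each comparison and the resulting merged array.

Merging process:

Compare 6 vs 7: take 6 from left. Merged: [6]
Compare 7 vs 7: take 7 from left. Merged: [6, 7]
Compare 13 vs 7: take 7 from right. Merged: [6, 7, 7]
Compare 13 vs 10: take 10 from right. Merged: [6, 7, 7, 10]
Compare 13 vs 11: take 11 from right. Merged: [6, 7, 7, 10, 11]
Append remaining from left: [13]. Merged: [6, 7, 7, 10, 11, 13]

Final merged array: [6, 7, 7, 10, 11, 13]
Total comparisons: 5

The merged array is [6, 7, 7, 10, 11, 13], requiring 5 comparisons. The merge step runs in O(n) time where n is the total number of elements.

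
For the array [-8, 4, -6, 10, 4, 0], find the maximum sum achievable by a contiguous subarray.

Using Kadane's algorithm on [-8, 4, -6, 10, 4, 0]:

Scanning through the array:
Position 1 (value 4): max_ending_here = 4, max_so_far = 4
Position 2 (value -6): max_ending_here = -2, max_so_far = 4
Position 3 (value 10): max_ending_here = 10, max_so_far = 10
Position 4 (value 4): max_ending_here = 14, max_so_far = 14
Position 5 (value 0): max_ending_here = 14, max_so_far = 14

Maximum subarray: [10, 4]
Maximum sum: 14

The maximum subarray is [10, 4] with sum 14. This subarray runs from index 3 to index 4.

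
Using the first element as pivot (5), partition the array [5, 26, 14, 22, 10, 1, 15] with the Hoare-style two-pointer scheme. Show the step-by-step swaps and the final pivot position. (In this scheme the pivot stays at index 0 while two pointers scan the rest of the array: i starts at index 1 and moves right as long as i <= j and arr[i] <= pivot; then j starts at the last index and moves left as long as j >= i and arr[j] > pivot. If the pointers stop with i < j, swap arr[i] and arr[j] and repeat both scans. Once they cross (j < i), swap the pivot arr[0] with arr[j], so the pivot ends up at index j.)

Hoare-style two-pointer partition with pivot = 5:

Initial array: [5, 26, 14, 22, 10, 1, 15]

Pointers start at i = 1, j = 6.
i stops at index 1 (arr[1]=26 > 5), j stops at index 5 (arr[5]=1 <= 5): swap arr[1] and arr[5], array becomes [5, 1, 14, 22, 10, 26, 15]
i ends at 2, j ends at 1: the pointers have crossed (j < i), so scanning stops.

Swap pivot arr[0] with arr[1] to place pivot at position 1: [1, 5, 14, 22, 10, 26, 15]
Pivot position: 1

After partitioning with pivot 5, the array becomes [1, 5, 14, 22, 10, 26, 15]. The pivot is placed at index 1. All elements to the left of the pivot are <= 5, and all elements to the right are > 5.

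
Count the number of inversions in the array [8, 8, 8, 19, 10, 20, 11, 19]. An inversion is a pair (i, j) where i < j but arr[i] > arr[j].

Finding inversions in [8, 8, 8, 19, 10, 20, 11, 19]:

(3, 4): arr[3]=19 > arr[4]=10
(3, 6): arr[3]=19 > arr[6]=11
(5, 6): arr[5]=20 > arr[6]=11
(5, 7): arr[5]=20 > arr[7]=19

Total inversions: 4

The array has 4 inversion(s): (3,4), (3,6), (5,6), (5,7). Each pair (i,j) satisfies i < j and arr[i] > arr[j].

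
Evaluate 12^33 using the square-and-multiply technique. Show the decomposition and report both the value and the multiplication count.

Computing 12^33 by squaring (build up from 12^1; each line after the first costs one multiplication):

12^1 = 12
12^2 = (12^1)^2 = 12^2 = 144
12^4 = (12^2)^2 = 144^2 = 20736
12^8 = (12^4)^2 = 20736^2 = 429981696
12^16 = (12^8)^2 = 429981696^2 = 184884258895036416
12^32 = (12^16)^2 = 184884258895036416^2 = 34182189187166852111368841966125056
12^33 = 12 * 12^32 = 12 * 34182189187166852111368841966125056 = 410186270246002225336426103593500672

Result: 410186270246002225336426103593500672
Multiplications needed: 6 (6 lines after 12^1)

12^33 = 410186270246002225336426103593500672. Using exponentiation by squaring, this requires 6 multiplications. The key idea: if the exponent is even, square the half-power; if odd, multiply by the base once.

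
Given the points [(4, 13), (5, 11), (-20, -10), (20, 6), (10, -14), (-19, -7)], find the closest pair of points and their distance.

Computing all pairwise distances among 6 points:

d((4, 13), (5, 11)) = 2.2361 <-- minimum
d((4, 13), (-20, -10)) = 33.2415
d((4, 13), (20, 6)) = 17.4642
d((4, 13), (10, -14)) = 27.6586
d((4, 13), (-19, -7)) = 30.4795
d((5, 11), (-20, -10)) = 32.6497
d((5, 11), (20, 6)) = 15.8114
d((5, 11), (10, -14)) = 25.4951
d((5, 11), (-19, -7)) = 30.0
d((-20, -10), (20, 6)) = 43.0813
d((-20, -10), (10, -14)) = 30.2655
d((-20, -10), (-19, -7)) = 3.1623
d((20, 6), (10, -14)) = 22.3607
d((20, 6), (-19, -7)) = 41.1096
d((10, -14), (-19, -7)) = 29.8329

Closest pair: (4, 13) and (5, 11) with distance 2.2361

The closest pair is (4, 13) and (5, 11) with Euclidean distance 2.2361. For 6 points, brute-force pairwise comparison is shown above. For large n, the divide-and-conquer algorithm (sort by x, recurse on halves, check the dividing strip) achieves O(n log n).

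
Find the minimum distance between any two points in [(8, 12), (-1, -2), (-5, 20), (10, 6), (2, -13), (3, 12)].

Computing all pairwise distances among 6 points:

d((8, 12), (-1, -2)) = 16.6433
d((8, 12), (-5, 20)) = 15.2643
d((8, 12), (10, 6)) = 6.3246
d((8, 12), (2, -13)) = 25.7099
d((8, 12), (3, 12)) = 5.0 <-- minimum
d((-1, -2), (-5, 20)) = 22.3607
d((-1, -2), (10, 6)) = 13.6015
d((-1, -2), (2, -13)) = 11.4018
d((-1, -2), (3, 12)) = 14.5602
d((-5, 20), (10, 6)) = 20.5183
d((-5, 20), (2, -13)) = 33.7343
d((-5, 20), (3, 12)) = 11.3137
d((10, 6), (2, -13)) = 20.6155
d((10, 6), (3, 12)) = 9.2195
d((2, -13), (3, 12)) = 25.02

Closest pair: (8, 12) and (3, 12) with distance 5.0

The closest pair is (8, 12) and (3, 12) with Euclidean distance 5.0. For 6 points, brute-force pairwise comparison is shown above. For large n, the divide-and-conquer algorithm (sort by x, recurse on halves, check the dividing strip) achieves O(n log n).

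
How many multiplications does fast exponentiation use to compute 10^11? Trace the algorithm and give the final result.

Computing 10^11 by squaring (build up from 10^1; each line after the first costs one multiplication):

10^1 = 10
10^2 = (10^1)^2 = 10^2 = 100
10^4 = (10^2)^2 = 100^2 = 10000
10^5 = 10 * 10^4 = 10 * 10000 = 100000
10^10 = (10^5)^2 = 100000^2 = 10000000000
10^11 = 10 * 10^10 = 10 * 10000000000 = 100000000000

Result: 100000000000
Multiplications needed: 5 (5 lines after 10^1)

10^11 = 100000000000. Using exponentiation by squaring, this requires 5 multiplications. The key idea: if the exponent is even, square the half-power; if odd, multiply by the base once.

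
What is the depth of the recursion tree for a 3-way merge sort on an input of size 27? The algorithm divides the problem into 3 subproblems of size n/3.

For divide and conquer with division factor 3:

Problem sizes at each level:
Level 0: 27
Level 1: 9
Level 2: 3
Level 3: 1

The root is level 0 and the size-1 base case is level 3 (the tree spans levels 0 through 3, i.e. 4 levels counting the root), so the depth is the number of divisions: log_3(27) = 3

The recursion tree depth is log_3(27) = 3. At each level, the problem size is divided by 3, so it takes 3 divisions to reduce to a base case of size 1. The algorithm makes 3 recursive calls at each level.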